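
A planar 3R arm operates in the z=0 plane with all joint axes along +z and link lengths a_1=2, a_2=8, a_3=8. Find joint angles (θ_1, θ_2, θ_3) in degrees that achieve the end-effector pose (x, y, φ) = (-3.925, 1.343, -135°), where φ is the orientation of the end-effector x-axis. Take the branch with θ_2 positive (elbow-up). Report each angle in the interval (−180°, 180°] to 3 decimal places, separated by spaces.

-30.005 120.006 134.999

wrist centre = target − a_3·(cos φ, sin φ) = (1.7319, 6.9999)
cos θ_2 = (51.9973−2²−8²)/(2·2·8) = -0.5001; θ_2 = 120.0056° (elbow-up)
β = atan2(6.9999,1.7319) = 76.1034°; ψ = atan2(6.9278,-2.0007) = 106.1082°
θ_1 = β − ψ = -30.0048°
θ_3 = φ − θ_1 − θ_2 = 134.9992° (wrapped to (-180°,180°])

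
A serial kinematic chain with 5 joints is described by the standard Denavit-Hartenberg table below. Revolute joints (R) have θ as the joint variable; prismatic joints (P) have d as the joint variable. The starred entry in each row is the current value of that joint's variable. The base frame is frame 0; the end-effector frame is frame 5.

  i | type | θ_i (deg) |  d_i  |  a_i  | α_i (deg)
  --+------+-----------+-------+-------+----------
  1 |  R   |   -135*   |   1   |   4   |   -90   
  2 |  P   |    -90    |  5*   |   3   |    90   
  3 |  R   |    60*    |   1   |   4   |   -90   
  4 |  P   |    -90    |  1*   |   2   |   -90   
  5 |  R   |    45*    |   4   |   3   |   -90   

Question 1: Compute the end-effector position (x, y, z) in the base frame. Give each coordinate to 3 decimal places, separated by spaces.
8.831 -7.245 8.971

after link 1: o_1 = (-2.8284, -2.8284, 1.0000)
after link 2: o_2 = (0.7071, -6.3640, 4.0000)
after link 3: o_3 = (3.8637, -8.1063, 6.0000)
after link 4: o_4 = (5.6315, -7.0457, 5.1340)
after link 5: o_5 = (8.8310, -7.2452, 8.9711)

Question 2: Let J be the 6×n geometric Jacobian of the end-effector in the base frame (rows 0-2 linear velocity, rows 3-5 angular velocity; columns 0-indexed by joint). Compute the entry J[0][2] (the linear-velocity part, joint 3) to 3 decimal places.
3.515

axis z_2 = (0.7071,0.7071,0.0000); lever o_n−o_2 = (8.1239,-0.8812,4.9711)
cross product → J_v[:, 2] = (3.5151,-3.5151,-6.3675)
J_ω[:, 2] = z_2
entry J[0][2] = 3.5151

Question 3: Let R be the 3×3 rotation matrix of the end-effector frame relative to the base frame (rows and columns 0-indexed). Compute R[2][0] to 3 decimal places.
End-effector x-axis (col 0 of R) = (0.2500,0.7500,0.6124)
R[2][0] = 0.6124

0.612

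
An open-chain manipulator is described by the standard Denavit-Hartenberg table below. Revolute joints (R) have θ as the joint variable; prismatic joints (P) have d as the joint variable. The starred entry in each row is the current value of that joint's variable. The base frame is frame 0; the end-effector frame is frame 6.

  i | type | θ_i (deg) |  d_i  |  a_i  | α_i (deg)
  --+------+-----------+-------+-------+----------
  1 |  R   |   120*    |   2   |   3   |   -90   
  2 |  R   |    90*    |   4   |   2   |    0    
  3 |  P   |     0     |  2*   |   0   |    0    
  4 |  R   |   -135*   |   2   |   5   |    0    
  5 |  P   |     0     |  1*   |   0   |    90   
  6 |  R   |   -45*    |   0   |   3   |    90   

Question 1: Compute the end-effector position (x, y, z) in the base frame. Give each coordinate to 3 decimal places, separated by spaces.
after link 1: o_1 = (-1.5000, 2.5981, 2.0000)
after link 2: o_2 = (-4.9641, 0.5981, 0.0000)
after link 3: o_3 = (-6.6962, -0.4019, 0.0000)
after link 4: o_4 = (-10.1960, 1.6599, 3.5355)
after link 5: o_5 = (-11.0620, 1.1599, 3.5355)
after link 6: o_6 = (-9.9749, 3.5196, 5.0355)

-9.975 3.520 5.036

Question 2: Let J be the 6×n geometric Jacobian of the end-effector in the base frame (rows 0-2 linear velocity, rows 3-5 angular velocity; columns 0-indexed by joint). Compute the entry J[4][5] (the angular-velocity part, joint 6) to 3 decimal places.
-0.612

axis z_5 = (0.3536,-0.6124,0.7071); lever o_n−o_5 = (1.0871,2.3597,1.5000)
cross product → J_v[:, 5] = (-2.5871,0.2384,1.5000)
J_ω[:, 5] = z_5
entry J[4][5] = -0.6124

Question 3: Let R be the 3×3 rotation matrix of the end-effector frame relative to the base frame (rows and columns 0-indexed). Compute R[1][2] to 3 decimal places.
-0.079

End-effector z-axis (col 2 of R) = (0.8624,-0.0795,-0.5000)
R[1][2] = -0.0795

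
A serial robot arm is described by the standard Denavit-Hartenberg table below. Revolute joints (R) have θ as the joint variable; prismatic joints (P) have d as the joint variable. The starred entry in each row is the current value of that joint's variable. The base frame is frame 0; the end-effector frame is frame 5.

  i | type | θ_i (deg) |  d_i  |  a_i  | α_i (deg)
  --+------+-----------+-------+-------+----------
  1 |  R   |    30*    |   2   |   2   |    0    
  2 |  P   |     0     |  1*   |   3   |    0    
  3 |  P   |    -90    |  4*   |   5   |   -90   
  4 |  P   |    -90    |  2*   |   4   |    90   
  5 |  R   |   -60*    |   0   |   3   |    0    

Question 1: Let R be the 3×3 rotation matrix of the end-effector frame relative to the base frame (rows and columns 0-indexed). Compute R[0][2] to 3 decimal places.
End-effector z-axis (col 2 of R) = (-0.5000,0.8660,0.0000)
R[0][2] = -0.5000

-0.500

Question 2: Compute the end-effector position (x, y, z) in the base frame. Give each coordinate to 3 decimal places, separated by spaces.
after link 1: o_1 = (1.7321, 1.0000, 2.0000)
after link 2: o_2 = (4.3301, 2.5000, 3.0000)
after link 3: o_3 = (6.8301, -1.8301, 7.0000)
after link 4: o_4 = (8.5622, -0.8301, 11.0000)
after link 5: o_5 = (6.3122, -2.1292, 12.5000)

6.312 -2.129 12.500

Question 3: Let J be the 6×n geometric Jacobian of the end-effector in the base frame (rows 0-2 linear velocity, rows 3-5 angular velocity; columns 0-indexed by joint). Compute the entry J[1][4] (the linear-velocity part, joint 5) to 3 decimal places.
axis z_4 = (-0.5000,0.8660,0.0000); lever o_n−o_4 = (-2.2500,-1.2990,1.5000)
cross product → J_v[:, 4] = (1.2990,0.7500,2.5981)
J_ω[:, 4] = z_4
entry J[1][4] = 0.7500

0.750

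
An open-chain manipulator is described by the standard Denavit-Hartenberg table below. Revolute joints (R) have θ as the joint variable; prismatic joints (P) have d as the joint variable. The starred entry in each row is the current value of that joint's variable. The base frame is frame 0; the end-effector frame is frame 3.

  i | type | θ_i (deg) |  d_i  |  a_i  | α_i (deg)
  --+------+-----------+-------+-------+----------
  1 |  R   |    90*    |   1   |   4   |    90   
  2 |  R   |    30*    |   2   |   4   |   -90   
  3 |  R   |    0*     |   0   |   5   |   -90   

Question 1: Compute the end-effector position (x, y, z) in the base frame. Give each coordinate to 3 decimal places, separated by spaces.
2.000 11.794 5.500

after link 1: o_1 = (0.0000, 4.0000, 1.0000)
after link 2: o_2 = (2.0000, 7.4641, 3.0000)
after link 3: o_3 = (2.0000, 11.7942, 5.5000)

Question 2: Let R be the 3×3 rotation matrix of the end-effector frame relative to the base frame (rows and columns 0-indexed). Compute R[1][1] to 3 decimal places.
End-effector y-axis (col 1 of R) = (-0.0000,0.5000,-0.8660)
R[1][1] = 0.5000

0.500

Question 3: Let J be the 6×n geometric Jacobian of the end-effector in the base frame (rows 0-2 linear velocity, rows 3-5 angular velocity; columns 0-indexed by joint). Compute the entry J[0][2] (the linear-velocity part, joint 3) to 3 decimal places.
axis z_2 = (-0.0000,-0.5000,0.8660); lever o_n−o_2 = (0.0000,4.3301,2.5000)
cross product → J_v[:, 2] = (-5.0000,0.0000,-0.0000)
J_ω[:, 2] = z_2
entry J[0][2] = -5.0000

-5.000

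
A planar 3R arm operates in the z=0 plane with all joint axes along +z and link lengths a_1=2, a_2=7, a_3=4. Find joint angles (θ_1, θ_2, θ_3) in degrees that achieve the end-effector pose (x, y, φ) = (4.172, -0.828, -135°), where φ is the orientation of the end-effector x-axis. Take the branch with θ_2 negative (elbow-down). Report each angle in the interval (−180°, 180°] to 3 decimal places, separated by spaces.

89.988 -89.984 -135.003

wrist centre = target − a_3·(cos φ, sin φ) = (7.0004, 2.0004)
cos θ_2 = (53.0077−2²−7²)/(2·2·7) = 0.0003; θ_2 = -89.9843° (elbow-down)
β = atan2(2.0004,7.0004) = 15.9477°; ψ = atan2(-7.0000,2.0019) = -74.0401°
θ_1 = β − ψ = 89.9878°
θ_3 = φ − θ_1 − θ_2 = -135.0035° (wrapped to (-180°,180°])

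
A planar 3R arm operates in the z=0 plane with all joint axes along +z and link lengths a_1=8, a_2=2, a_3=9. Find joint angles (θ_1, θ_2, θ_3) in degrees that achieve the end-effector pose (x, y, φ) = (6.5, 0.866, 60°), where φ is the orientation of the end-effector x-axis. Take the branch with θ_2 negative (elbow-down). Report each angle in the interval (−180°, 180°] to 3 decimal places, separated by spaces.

wrist centre = target − a_3·(cos φ, sin φ) = (2.0000, -6.9282)
cos θ_2 = (52.0004−8²−2²)/(2·8·2) = -0.5000; θ_2 = -119.9993° (elbow-down)
β = atan2(-6.9282,2.0000) = -73.8979°; ψ = atan2(-1.7321,7.0000) = -13.8979°
θ_1 = β − ψ = -60.0000°
θ_3 = φ − θ_1 − θ_2 = -120.0007° (wrapped to (-180°,180°])

-60.000 -119.999 -120.001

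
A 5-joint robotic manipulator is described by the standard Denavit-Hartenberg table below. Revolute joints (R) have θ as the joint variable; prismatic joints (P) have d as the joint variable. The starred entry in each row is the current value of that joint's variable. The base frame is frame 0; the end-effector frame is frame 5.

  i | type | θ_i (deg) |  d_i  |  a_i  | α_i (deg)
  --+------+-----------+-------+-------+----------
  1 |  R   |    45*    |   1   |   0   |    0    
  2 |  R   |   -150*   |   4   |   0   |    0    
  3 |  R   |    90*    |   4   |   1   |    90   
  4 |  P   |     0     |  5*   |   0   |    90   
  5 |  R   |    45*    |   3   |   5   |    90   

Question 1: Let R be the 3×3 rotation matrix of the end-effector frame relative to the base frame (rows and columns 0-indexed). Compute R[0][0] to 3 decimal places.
End-effector x-axis (col 0 of R) = (0.5000,-0.8660,0.0000)
R[0][0] = 0.5000

0.500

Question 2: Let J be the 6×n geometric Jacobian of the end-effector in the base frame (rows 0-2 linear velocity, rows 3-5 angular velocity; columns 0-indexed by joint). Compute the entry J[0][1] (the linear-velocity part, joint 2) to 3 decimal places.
axis z_1 = (0.0000,0.0000,1.0000); lever o_n−o_1 = (2.1718,-9.4186,5.0000)
cross product → J_v[:, 1] = (9.4186,2.1718,-0.0000)
J_ω[:, 1] = z_1
entry J[0][1] = 9.4186

9.419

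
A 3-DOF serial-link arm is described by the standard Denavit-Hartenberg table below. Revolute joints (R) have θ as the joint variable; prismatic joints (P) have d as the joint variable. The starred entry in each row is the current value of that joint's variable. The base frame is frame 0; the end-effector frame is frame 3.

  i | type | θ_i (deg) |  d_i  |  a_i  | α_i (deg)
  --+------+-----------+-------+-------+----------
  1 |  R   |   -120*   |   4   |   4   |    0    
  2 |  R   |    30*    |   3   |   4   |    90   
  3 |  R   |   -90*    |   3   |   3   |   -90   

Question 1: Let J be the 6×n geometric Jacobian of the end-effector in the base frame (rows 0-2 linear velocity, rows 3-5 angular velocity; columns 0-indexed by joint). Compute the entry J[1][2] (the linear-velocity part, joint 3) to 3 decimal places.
axis z_2 = (-1.0000,-0.0000,0.0000); lever o_n−o_2 = (-3.0000,-0.0000,-3.0000)
cross product → J_v[:, 2] = (0.0000,-3.0000,0.0000)
J_ω[:, 2] = z_2
entry J[1][2] = -3.0000

-3.000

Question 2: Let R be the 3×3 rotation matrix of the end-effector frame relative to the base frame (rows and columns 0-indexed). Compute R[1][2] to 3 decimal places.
End-effector z-axis (col 2 of R) = (0.0000,-1.0000,0.0000)
R[1][2] = -1.0000

-1.000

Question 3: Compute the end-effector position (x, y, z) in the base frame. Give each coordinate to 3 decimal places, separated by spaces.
-5.000 -7.464 4.000

after link 1: o_1 = (-2.0000, -3.4641, 4.0000)
after link 2: o_2 = (-2.0000, -7.4641, 7.0000)
after link 3: o_3 = (-5.0000, -7.4641, 4.0000)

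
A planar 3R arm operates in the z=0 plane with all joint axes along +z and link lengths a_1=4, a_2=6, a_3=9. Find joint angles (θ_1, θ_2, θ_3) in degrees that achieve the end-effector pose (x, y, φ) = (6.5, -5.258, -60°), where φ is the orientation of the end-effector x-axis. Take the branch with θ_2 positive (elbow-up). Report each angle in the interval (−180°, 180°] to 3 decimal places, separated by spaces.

-59.991 149.996 -150.005

wrist centre = target − a_3·(cos φ, sin φ) = (2.0000, 2.5362)
cos θ_2 = (10.4325−4²−6²)/(2·4·6) = -0.8660; θ_2 = 149.9960° (elbow-up)
β = atan2(2.5362,2.0000) = 51.7417°; ψ = atan2(3.0004,-1.1959) = 111.7322°
θ_1 = β − ψ = -59.9905°
θ_3 = φ − θ_1 − θ_2 = -150.0055° (wrapped to (-180°,180°])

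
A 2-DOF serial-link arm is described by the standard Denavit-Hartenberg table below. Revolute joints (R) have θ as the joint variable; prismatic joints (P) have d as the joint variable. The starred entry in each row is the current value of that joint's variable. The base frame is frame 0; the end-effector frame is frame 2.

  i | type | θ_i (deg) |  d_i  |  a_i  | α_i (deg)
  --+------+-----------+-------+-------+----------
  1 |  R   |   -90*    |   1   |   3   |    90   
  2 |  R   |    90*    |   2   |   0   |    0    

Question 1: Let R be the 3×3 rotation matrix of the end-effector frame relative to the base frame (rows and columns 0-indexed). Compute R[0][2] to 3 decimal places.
End-effector z-axis (col 2 of R) = (-1.0000,-0.0000,0.0000)
R[0][2] = -1.0000

-1.000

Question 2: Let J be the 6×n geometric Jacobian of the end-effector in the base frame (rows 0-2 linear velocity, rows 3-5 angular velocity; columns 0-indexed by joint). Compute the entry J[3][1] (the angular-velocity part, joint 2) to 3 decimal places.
-1.000

axis z_1 = (-1.0000,-0.0000,0.0000); lever o_n−o_1 = (-2.0000,0.0000,0.0000)
cross product → J_v[:, 1] = (-0.0000,0.0000,-0.0000)
J_ω[:, 1] = z_1
entry J[3][1] = -1.0000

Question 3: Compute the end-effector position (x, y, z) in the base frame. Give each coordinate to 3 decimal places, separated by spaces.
-2.000 -3.000 1.000

after link 1: o_1 = (0.0000, -3.0000, 1.0000)
after link 2: o_2 = (-2.0000, -3.0000, 1.0000)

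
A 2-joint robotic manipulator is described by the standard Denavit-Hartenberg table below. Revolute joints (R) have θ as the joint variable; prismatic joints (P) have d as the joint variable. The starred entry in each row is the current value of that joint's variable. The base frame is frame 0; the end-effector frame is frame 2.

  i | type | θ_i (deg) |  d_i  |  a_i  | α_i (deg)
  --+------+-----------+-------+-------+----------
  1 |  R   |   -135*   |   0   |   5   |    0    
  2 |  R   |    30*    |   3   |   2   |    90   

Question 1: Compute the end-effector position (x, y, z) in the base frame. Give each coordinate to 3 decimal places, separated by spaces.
-4.053 -5.467 3.000

after link 1: o_1 = (-3.5355, -3.5355, 0.0000)
after link 2: o_2 = (-4.0532, -5.4674, 3.0000)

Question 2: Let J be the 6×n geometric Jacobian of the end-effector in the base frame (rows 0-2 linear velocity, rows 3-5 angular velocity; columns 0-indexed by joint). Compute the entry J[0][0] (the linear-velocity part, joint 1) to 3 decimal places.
5.467

axis z_0 = ẑ; lever o_n−o_0 = (-4.0532,-5.4674,3.0000)
cross product → J_v[:, 0] = (5.4674,-4.0532,0.0000)
J_ω[:, 0] = z_0
entry J[0][0] = 5.4674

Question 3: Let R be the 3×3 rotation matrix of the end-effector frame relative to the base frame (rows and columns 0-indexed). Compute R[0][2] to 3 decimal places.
-0.966

End-effector z-axis (col 2 of R) = (-0.9659,0.2588,0.0000)
R[0][2] = -0.9659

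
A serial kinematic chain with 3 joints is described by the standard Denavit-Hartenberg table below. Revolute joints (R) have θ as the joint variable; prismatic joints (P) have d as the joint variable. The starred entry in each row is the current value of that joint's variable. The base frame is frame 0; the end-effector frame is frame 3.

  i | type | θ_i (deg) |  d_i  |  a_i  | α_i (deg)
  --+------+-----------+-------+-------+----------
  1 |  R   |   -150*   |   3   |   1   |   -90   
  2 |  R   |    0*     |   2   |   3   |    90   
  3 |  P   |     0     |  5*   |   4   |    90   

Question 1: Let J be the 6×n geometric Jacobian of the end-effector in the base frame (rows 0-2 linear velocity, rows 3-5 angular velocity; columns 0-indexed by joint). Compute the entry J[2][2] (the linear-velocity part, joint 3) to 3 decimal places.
1.000

prismatic axis z_2 = (0.0000,0.0000,1.0000)
J_v[:, 2] = z_2; J_ω[:, 2] = (0,0,0)
entry J[2][2] = 1.0000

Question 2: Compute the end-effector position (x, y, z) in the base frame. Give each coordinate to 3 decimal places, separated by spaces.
after link 1: o_1 = (-0.8660, -0.5000, 3.0000)
after link 2: o_2 = (-2.4641, -3.7321, 3.0000)
after link 3: o_3 = (-5.9282, -5.7321, 8.0000)

-5.928 -5.732 8.000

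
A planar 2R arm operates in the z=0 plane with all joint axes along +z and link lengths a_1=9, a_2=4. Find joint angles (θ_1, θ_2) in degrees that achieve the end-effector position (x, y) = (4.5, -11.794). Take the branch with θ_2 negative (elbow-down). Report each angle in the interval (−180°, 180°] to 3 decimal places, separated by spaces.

-59.997 -30.009

cos θ_2 = (159.3484−9²−4²)/(2·9·4) = 0.8660; θ_2 = -30.0086° (elbow-down)
β = atan2(-11.7940,4.5000) = -69.1156°; ψ = atan2(-2.0005,12.4638) = -9.1186°
θ_1 = β − ψ = -59.9971°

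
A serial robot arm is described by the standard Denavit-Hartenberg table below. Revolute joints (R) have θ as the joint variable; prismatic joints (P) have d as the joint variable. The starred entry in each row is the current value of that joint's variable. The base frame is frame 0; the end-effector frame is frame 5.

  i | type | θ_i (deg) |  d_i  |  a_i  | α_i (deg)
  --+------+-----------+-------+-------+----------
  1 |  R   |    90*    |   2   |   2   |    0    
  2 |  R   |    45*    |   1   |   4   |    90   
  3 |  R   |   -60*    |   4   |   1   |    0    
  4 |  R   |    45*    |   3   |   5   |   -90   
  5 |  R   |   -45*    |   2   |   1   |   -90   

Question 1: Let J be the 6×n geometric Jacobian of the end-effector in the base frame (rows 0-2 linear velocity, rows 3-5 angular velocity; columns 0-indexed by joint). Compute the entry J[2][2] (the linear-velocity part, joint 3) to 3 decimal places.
axis z_2 = (0.7071,0.7071,0.0000); lever o_n−o_2 = (0.8321,10.0674,-0.4113)
cross product → J_v[:, 2] = (-0.2908,0.2908,6.5303)
J_ω[:, 2] = z_2
entry J[2][2] = 6.5303

6.530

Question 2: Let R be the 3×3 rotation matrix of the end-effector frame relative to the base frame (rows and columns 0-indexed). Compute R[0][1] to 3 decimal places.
End-effector y-axis (col 1 of R) = (0.1830,-0.1830,-0.9659)
R[0][1] = 0.1830

0.183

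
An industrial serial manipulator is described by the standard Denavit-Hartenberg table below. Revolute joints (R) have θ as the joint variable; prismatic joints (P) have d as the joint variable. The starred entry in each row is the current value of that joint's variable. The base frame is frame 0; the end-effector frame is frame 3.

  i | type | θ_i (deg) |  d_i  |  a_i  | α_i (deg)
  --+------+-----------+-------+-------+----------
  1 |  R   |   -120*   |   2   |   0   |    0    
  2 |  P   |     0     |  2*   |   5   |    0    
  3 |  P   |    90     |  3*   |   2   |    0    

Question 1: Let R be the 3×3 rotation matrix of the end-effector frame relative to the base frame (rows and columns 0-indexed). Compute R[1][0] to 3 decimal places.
-0.500

End-effector x-axis (col 0 of R) = (0.8660,-0.5000,0.0000)
R[1][0] = -0.5000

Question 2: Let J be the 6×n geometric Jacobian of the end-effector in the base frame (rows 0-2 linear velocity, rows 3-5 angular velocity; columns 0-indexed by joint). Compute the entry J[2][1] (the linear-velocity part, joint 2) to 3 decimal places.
1.000

prismatic axis z_1 = (0.0000,0.0000,1.0000)
J_v[:, 1] = z_1; J_ω[:, 1] = (0,0,0)
entry J[2][1] = 1.0000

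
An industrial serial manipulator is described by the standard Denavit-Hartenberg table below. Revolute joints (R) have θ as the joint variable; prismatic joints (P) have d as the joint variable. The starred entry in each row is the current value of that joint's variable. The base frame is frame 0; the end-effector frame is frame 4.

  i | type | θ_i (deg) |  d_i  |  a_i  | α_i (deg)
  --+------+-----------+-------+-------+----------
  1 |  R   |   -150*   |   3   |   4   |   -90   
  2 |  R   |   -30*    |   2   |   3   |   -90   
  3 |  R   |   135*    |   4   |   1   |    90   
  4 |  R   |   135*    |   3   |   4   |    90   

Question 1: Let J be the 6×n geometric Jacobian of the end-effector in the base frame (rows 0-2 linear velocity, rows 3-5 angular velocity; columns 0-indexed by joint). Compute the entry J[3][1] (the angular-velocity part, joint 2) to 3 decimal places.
axis z_1 = (0.5000,-0.8660,0.0000); lever o_n−o_1 = (-7.1817,-5.4992,-2.7065)
cross product → J_v[:, 1] = (2.3439,1.3532,-8.9691)
J_ω[:, 1] = z_1
entry J[3][1] = 0.5000

0.500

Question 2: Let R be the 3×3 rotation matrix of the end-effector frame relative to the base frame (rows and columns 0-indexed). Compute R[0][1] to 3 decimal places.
End-effector y-axis (col 1 of R) = (-0.8839,0.3062,0.3536)
R[0][1] = -0.8839

-0.884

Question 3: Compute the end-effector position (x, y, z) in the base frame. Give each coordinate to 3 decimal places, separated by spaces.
-10.646 -7.499 0.294

after link 1: o_1 = (-3.4641, -2.0000, 3.0000)
after link 2: o_2 = (-4.7141, -5.0311, 4.5000)
after link 3: o_3 = (-6.2694, -5.1125, 0.6823)
after link 4: o_4 = (-10.6458, -7.4992, 0.2935)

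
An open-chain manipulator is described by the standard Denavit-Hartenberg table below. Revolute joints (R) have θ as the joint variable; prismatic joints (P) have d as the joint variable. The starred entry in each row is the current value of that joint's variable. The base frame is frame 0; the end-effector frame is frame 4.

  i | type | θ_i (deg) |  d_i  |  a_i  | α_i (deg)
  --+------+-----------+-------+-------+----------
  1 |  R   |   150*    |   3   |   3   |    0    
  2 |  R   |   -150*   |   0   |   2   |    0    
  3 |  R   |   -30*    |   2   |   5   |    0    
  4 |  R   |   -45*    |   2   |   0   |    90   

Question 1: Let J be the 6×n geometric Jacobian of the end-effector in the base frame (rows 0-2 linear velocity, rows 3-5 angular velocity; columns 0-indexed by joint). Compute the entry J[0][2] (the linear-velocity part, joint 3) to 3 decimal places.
2.500

axis z_2 = (0.0000,0.0000,1.0000); lever o_n−o_2 = (4.3301,-2.5000,4.0000)
cross product → J_v[:, 2] = (2.5000,4.3301,-0.0000)
J_ω[:, 2] = z_2
entry J[0][2] = 2.5000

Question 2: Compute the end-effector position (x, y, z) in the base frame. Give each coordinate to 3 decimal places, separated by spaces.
3.732 -1.000 7.000

after link 1: o_1 = (-2.5981, 1.5000, 3.0000)
after link 2: o_2 = (-0.5981, 1.5000, 3.0000)
after link 3: o_3 = (3.7321, -1.0000, 5.0000)
after link 4: o_4 = (3.7321, -1.0000, 7.0000)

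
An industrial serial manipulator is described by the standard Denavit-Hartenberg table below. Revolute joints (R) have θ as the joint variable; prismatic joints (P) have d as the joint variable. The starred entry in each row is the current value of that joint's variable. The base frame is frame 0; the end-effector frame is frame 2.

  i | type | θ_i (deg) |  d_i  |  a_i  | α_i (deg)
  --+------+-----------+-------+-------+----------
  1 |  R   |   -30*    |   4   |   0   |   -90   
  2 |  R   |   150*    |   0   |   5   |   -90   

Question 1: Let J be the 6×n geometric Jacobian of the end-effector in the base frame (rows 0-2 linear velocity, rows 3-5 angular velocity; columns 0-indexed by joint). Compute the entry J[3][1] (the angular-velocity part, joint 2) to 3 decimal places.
0.500

axis z_1 = (0.5000,0.8660,0.0000); lever o_n−o_1 = (-3.7500,2.1651,-2.5000)
cross product → J_v[:, 1] = (-2.1651,1.2500,4.3301)
J_ω[:, 1] = z_1
entry J[3][1] = 0.5000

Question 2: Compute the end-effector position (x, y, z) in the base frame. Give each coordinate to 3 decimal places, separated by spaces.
after link 1: o_1 = (0.0000, 0.0000, 4.0000)
after link 2: o_2 = (-3.7500, 2.1651, 1.5000)

-3.750 2.165 1.500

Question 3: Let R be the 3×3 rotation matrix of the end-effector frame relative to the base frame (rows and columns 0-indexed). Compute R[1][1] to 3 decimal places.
End-effector y-axis (col 1 of R) = (-0.5000,-0.8660,-0.0000)
R[1][1] = -0.8660

-0.866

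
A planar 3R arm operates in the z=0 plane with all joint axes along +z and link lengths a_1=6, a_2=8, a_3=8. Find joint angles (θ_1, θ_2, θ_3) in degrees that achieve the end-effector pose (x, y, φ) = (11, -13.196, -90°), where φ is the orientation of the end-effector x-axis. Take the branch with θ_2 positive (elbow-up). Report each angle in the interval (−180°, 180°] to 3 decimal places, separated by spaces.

wrist centre = target − a_3·(cos φ, sin φ) = (11.0000, -5.1960)
cos θ_2 = (147.9984−6²−8²)/(2·6·8) = 0.5000; θ_2 = 60.0011° (elbow-up)
β = atan2(-5.1960,11.0000) = -25.2843°; ψ = atan2(6.9283,9.9999) = 34.7157°
θ_1 = β − ψ = -60.0000°
θ_3 = φ − θ_1 − θ_2 = -90.0011° (wrapped to (-180°,180°])

-60.000 60.001 -90.001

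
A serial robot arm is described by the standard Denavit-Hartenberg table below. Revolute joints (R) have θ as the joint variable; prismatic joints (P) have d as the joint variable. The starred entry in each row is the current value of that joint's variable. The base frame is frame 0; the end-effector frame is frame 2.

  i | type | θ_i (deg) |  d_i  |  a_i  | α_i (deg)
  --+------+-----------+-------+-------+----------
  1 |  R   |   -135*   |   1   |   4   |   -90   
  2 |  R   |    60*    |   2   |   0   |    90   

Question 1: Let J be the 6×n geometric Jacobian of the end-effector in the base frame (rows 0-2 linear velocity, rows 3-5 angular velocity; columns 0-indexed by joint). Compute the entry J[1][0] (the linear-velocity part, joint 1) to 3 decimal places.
axis z_0 = ẑ; lever o_n−o_0 = (-1.4142,-4.2426,1.0000)
cross product → J_v[:, 0] = (4.2426,-1.4142,0.0000)
J_ω[:, 0] = z_0
entry J[1][0] = -1.4142

-1.414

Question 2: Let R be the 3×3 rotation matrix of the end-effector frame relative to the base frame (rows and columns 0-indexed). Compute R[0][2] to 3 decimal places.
-0.612

End-effector z-axis (col 2 of R) = (-0.6124,-0.6124,0.5000)
R[0][2] = -0.6124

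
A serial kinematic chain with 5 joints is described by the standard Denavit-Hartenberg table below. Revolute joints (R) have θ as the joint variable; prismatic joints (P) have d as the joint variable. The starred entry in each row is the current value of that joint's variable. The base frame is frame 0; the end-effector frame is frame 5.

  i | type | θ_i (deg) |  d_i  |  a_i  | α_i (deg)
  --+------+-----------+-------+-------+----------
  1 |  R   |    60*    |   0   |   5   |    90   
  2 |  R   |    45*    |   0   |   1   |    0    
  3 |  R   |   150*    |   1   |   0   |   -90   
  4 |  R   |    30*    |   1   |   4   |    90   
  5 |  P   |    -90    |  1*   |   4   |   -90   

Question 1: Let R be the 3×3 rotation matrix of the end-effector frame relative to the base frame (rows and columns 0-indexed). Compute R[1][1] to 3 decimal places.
End-effector y-axis (col 1 of R) = (-0.5085,0.8513,0.1294)
R[1][1] = 0.8513

0.851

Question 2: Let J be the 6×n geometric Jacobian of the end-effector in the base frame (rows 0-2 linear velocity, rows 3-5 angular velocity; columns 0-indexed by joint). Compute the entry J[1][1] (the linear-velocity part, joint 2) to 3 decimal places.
axis z_1 = (0.8660,-0.5000,0.0000); lever o_n−o_1 = (-2.0652,-3.3091,2.5789)
cross product → J_v[:, 1] = (-1.2894,-2.2334,-3.8984)
J_ω[:, 1] = z_1
entry J[1][1] = -2.2334

-2.233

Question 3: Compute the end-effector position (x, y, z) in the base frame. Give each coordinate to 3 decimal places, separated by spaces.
after link 1: o_1 = (2.5000, 4.3301, 0.0000)
after link 2: o_2 = (2.8536, 4.9425, 0.7071)
after link 3: o_3 = (3.7196, 4.4425, 0.7071)
after link 4: o_4 = (0.4439, 2.7689, -1.1554)
after link 5: o_5 = (0.4348, 1.0210, 2.5789)

0.435 1.021 2.579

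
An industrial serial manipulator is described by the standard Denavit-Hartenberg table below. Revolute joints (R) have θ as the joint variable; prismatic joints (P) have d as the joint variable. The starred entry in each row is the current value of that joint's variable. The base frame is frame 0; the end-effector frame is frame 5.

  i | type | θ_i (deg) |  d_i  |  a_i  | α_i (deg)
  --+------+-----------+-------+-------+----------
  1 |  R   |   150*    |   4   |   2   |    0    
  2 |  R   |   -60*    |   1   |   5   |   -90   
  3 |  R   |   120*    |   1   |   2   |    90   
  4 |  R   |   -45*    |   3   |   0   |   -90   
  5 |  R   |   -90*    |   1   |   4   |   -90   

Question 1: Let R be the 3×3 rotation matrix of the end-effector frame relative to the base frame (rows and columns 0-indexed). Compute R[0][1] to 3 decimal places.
End-effector y-axis (col 1 of R) = (0.7071,0.3536,0.6124)
R[0][1] = 0.7071

0.707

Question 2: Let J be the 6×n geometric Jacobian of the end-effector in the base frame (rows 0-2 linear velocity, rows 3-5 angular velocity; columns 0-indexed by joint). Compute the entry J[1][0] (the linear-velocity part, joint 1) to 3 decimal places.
-3.439

axis z_0 = ẑ; lever o_n−o_0 = (-3.4392,10.7086,-0.8444)
cross product → J_v[:, 0] = (-10.7086,-3.4392,0.0000)
J_ω[:, 0] = z_0
entry J[1][0] = -3.4392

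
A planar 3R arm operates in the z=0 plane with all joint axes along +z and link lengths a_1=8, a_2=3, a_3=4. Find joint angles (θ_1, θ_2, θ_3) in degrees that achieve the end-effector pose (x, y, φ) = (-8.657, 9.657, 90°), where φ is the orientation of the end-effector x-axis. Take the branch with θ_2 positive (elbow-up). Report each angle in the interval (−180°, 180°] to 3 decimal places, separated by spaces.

135.001 44.993 -89.994

wrist centre = target − a_3·(cos φ, sin φ) = (-8.6570, 5.6570)
cos θ_2 = (106.9453−8²−3²)/(2·8·3) = 0.7072; θ_2 = 44.9930° (elbow-up)
β = atan2(5.6570,-8.6570) = 146.8370°; ψ = atan2(2.1211,10.1216) = 11.8355°
θ_1 = β − ψ = 135.0015°
θ_3 = φ − θ_1 − θ_2 = -89.9944° (wrapped to (-180°,180°])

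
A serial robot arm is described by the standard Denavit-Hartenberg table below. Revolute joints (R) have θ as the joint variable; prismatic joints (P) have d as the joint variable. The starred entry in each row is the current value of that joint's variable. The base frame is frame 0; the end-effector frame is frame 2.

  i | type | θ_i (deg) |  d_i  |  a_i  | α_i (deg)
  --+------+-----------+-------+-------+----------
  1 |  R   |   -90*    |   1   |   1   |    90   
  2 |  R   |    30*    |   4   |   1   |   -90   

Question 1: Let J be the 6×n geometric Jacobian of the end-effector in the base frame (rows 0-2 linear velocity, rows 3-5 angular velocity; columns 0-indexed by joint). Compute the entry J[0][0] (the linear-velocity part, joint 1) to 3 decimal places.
1.866

axis z_0 = ẑ; lever o_n−o_0 = (-4.0000,-1.8660,1.5000)
cross product → J_v[:, 0] = (1.8660,-4.0000,0.0000)
J_ω[:, 0] = z_0
entry J[0][0] = 1.8660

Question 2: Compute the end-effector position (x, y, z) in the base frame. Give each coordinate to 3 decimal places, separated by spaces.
after link 1: o_1 = (0.0000, -1.0000, 1.0000)
after link 2: o_2 = (-4.0000, -1.8660, 1.5000)

-4.000 -1.866 1.500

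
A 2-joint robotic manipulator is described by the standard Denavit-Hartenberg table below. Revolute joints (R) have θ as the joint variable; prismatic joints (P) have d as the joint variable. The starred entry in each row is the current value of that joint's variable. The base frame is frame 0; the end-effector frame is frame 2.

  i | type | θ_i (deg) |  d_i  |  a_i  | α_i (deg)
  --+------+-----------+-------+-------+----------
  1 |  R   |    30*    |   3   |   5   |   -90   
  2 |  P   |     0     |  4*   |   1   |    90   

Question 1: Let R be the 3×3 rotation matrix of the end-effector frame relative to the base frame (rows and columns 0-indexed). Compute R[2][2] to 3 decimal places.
1.000

End-effector z-axis (col 2 of R) = (0.0000,0.0000,1.0000)
R[2][2] = 1.0000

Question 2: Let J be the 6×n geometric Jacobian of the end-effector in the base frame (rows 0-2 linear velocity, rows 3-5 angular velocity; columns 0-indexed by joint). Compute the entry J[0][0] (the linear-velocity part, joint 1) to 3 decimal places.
-6.464

axis z_0 = ẑ; lever o_n−o_0 = (3.1962,6.4641,3.0000)
cross product → J_v[:, 0] = (-6.4641,3.1962,0.0000)
J_ω[:, 0] = z_0
entry J[0][0] = -6.4641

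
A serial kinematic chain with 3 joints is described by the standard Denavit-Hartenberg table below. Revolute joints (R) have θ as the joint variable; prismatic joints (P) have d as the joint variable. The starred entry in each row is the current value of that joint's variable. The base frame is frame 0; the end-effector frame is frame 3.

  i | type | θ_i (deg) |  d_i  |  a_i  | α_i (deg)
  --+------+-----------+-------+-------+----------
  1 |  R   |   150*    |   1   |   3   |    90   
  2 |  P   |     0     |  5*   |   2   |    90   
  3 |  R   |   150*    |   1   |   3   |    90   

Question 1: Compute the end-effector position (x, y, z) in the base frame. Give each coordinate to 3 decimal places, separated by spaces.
after link 1: o_1 = (-2.5981, 1.5000, 1.0000)
after link 2: o_2 = (-1.8301, 6.8301, 1.0000)
after link 3: o_3 = (1.1699, 6.8301, 0.0000)

1.170 6.830 0.000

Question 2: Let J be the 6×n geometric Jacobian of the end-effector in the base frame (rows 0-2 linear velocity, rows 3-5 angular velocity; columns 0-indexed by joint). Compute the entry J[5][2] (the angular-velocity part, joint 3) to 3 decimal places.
axis z_2 = (0.0000,0.0000,-1.0000); lever o_n−o_2 = (3.0000,0.0000,-1.0000)
cross product → J_v[:, 2] = (-0.0000,-3.0000,-0.0000)
J_ω[:, 2] = z_2
entry J[5][2] = -1.0000

-1.000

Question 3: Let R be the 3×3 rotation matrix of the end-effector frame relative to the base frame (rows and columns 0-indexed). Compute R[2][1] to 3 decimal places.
-1.000

End-effector y-axis (col 1 of R) = (0.0000,0.0000,-1.0000)
R[2][1] = -1.0000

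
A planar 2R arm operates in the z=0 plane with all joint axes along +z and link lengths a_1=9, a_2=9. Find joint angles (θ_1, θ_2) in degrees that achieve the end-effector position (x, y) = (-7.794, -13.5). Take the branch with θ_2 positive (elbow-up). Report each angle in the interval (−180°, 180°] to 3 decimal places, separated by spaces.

cos θ_2 = (242.9964−9²−9²)/(2·9·9) = 0.5000; θ_2 = 60.0015° (elbow-up)
β = atan2(-13.5000,-7.7940) = -119.9993°; ψ = atan2(7.7943,13.4998) = 30.0007°
θ_1 = β − ψ = -150.0000°

-150.000 60.001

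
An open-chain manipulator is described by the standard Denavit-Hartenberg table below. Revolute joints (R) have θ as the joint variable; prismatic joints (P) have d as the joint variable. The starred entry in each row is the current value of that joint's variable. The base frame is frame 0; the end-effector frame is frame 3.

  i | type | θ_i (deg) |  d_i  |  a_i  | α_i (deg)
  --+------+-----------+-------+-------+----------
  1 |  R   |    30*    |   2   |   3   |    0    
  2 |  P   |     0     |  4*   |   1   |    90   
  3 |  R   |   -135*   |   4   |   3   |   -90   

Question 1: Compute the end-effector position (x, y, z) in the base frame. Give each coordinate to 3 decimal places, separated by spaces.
3.627 -2.525 3.879

after link 1: o_1 = (2.5981, 1.5000, 2.0000)
after link 2: o_2 = (3.4641, 2.0000, 6.0000)
after link 3: o_3 = (3.6270, -2.5248, 3.8787)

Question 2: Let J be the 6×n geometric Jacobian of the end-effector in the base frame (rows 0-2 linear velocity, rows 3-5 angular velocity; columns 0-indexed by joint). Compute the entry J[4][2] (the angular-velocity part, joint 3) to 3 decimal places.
axis z_2 = (0.5000,-0.8660,0.0000); lever o_n−o_2 = (0.1629,-4.5248,-2.1213)
cross product → J_v[:, 2] = (1.8371,1.0607,-2.1213)
J_ω[:, 2] = z_2
entry J[4][2] = -0.8660

-0.866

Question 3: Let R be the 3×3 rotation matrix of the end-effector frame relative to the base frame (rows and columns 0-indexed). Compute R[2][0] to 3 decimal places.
-0.707

End-effector x-axis (col 0 of R) = (-0.6124,-0.3536,-0.7071)
R[2][0] = -0.7071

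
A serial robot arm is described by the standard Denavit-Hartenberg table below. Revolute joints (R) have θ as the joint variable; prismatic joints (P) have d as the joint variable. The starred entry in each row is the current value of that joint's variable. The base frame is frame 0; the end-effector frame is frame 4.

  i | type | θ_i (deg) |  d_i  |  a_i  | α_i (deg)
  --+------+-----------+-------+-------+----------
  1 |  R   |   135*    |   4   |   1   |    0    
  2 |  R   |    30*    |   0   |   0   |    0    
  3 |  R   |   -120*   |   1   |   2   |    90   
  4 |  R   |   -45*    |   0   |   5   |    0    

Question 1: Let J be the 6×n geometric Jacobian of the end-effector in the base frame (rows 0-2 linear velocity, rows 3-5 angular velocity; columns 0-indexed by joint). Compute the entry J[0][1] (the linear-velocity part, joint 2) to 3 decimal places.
-3.914

axis z_1 = (0.0000,0.0000,1.0000); lever o_n−o_1 = (3.9142,3.9142,-2.5355)
cross product → J_v[:, 1] = (-3.9142,3.9142,0.0000)
J_ω[:, 1] = z_1
entry J[0][1] = -3.9142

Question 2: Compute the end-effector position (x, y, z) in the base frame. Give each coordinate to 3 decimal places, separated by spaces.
after link 1: o_1 = (-0.7071, 0.7071, 4.0000)
after link 2: o_2 = (-0.7071, 0.7071, 4.0000)
after link 3: o_3 = (0.7071, 2.1213, 5.0000)
after link 4: o_4 = (3.2071, 4.6213, 1.4645)

3.207 4.621 1.464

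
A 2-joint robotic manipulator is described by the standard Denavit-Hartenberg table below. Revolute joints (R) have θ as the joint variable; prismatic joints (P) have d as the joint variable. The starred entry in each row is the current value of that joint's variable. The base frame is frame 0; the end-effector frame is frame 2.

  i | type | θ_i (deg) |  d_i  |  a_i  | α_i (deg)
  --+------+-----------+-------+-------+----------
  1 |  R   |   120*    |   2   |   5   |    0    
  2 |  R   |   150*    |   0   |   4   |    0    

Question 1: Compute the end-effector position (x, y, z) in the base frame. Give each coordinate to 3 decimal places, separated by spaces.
after link 1: o_1 = (-2.5000, 4.3301, 2.0000)
after link 2: o_2 = (-2.5000, 0.3301, 2.0000)

-2.500 0.330 2.000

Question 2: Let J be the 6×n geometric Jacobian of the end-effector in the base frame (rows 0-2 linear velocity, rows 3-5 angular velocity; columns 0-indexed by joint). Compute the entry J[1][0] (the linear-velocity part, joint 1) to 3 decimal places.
axis z_0 = ẑ; lever o_n−o_0 = (-2.5000,0.3301,2.0000)
cross product → J_v[:, 0] = (-0.3301,-2.5000,0.0000)
J_ω[:, 0] = z_0
entry J[1][0] = -2.5000

-2.500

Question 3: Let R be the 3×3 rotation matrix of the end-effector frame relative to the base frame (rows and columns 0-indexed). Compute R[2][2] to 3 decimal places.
End-effector z-axis (col 2 of R) = (0.0000,0.0000,1.0000)
R[2][2] = 1.0000

1.000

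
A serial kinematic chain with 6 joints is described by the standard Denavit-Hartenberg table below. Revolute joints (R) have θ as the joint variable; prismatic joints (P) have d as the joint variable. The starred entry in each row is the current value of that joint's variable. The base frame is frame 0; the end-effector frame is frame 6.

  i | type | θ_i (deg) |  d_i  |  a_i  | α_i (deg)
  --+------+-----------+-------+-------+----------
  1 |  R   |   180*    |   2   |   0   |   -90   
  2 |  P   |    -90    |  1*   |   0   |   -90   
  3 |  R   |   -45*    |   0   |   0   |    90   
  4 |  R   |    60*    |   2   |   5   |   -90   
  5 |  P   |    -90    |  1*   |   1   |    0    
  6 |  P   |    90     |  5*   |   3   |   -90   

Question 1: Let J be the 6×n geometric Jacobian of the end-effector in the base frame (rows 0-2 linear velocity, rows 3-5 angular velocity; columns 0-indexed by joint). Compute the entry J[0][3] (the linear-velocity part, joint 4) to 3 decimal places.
axis z_3 = (-0.0000,-0.7071,-0.7071); lever o_n−o_3 = (-9.9282,-1.2755,-2.9671)
cross product → J_v[:, 3] = (1.1962,7.0203,-7.0203)
J_ω[:, 3] = z_3
entry J[0][3] = 1.1962

1.196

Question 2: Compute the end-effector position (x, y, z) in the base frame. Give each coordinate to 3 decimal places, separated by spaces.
after link 1: o_1 = (0.0000, 0.0000, 2.0000)
after link 2: o_2 = (-0.0000, -1.0000, 2.0000)
after link 3: o_3 = (-0.0000, -1.0000, 2.0000)
after link 4: o_4 = (-4.3301, -4.1820, 2.3536)
after link 5: o_5 = (-4.8301, -4.2767, 1.0341)
after link 6: o_6 = (-9.9282, -2.2755, -0.9671)

-9.928 -2.276 -0.967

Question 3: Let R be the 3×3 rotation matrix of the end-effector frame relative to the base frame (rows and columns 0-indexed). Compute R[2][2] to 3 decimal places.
End-effector z-axis (col 2 of R) = (0.0000,0.7071,0.7071)
R[2][2] = 0.7071

0.707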